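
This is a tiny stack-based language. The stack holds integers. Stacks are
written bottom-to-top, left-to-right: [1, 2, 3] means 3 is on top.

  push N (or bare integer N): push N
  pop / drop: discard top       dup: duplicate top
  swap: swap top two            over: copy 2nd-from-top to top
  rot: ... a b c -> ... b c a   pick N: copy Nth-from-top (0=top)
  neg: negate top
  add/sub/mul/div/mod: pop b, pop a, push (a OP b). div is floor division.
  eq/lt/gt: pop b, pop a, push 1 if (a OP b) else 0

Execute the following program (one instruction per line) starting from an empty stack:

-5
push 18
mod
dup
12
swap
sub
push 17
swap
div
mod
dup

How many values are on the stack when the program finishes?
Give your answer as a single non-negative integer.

Answer: 2

Derivation:
After 'push -5': stack = [-5] (depth 1)
After 'push 18': stack = [-5, 18] (depth 2)
After 'mod': stack = [13] (depth 1)
After 'dup': stack = [13, 13] (depth 2)
After 'push 12': stack = [13, 13, 12] (depth 3)
After 'swap': stack = [13, 12, 13] (depth 3)
After 'sub': stack = [13, -1] (depth 2)
After 'push 17': stack = [13, -1, 17] (depth 3)
After 'swap': stack = [13, 17, -1] (depth 3)
After 'div': stack = [13, -17] (depth 2)
After 'mod': stack = [-4] (depth 1)
After 'dup': stack = [-4, -4] (depth 2)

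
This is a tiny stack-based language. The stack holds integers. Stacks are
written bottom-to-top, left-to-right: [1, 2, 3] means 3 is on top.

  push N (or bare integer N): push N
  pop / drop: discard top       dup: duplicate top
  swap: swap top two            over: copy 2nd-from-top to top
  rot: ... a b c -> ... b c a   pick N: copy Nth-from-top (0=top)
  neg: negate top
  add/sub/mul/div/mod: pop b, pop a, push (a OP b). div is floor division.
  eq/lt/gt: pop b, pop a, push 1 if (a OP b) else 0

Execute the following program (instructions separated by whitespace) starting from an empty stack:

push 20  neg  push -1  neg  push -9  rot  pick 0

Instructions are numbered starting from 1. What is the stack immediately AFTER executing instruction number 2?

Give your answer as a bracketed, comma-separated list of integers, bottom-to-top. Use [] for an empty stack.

Answer: [-20]

Derivation:
Step 1 ('push 20'): [20]
Step 2 ('neg'): [-20]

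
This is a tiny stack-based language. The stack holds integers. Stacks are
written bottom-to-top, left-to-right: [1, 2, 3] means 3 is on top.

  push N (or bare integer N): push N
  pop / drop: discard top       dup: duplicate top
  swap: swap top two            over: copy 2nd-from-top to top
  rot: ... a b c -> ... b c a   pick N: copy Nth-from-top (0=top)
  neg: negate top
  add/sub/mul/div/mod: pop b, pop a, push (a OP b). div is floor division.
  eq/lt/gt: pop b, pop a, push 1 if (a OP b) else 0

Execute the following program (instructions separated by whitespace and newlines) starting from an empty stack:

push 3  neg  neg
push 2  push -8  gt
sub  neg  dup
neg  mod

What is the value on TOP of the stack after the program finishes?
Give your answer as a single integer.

Answer: 0

Derivation:
After 'push 3': [3]
After 'neg': [-3]
After 'neg': [3]
After 'push 2': [3, 2]
After 'push -8': [3, 2, -8]
After 'gt': [3, 1]
After 'sub': [2]
After 'neg': [-2]
After 'dup': [-2, -2]
After 'neg': [-2, 2]
After 'mod': [0]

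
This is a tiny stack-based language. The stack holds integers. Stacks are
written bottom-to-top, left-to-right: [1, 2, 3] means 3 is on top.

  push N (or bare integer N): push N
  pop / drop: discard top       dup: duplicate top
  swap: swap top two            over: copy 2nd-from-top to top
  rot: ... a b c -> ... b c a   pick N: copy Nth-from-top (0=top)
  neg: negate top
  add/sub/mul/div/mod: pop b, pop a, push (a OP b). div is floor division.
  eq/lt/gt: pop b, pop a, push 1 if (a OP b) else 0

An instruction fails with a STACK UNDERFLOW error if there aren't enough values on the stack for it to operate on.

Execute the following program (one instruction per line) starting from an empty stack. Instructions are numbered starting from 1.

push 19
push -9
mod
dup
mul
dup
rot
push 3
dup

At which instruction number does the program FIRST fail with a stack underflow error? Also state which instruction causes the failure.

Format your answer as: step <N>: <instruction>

Answer: step 7: rot

Derivation:
Step 1 ('push 19'): stack = [19], depth = 1
Step 2 ('push -9'): stack = [19, -9], depth = 2
Step 3 ('mod'): stack = [-8], depth = 1
Step 4 ('dup'): stack = [-8, -8], depth = 2
Step 5 ('mul'): stack = [64], depth = 1
Step 6 ('dup'): stack = [64, 64], depth = 2
Step 7 ('rot'): needs 3 value(s) but depth is 2 — STACK UNDERFLOW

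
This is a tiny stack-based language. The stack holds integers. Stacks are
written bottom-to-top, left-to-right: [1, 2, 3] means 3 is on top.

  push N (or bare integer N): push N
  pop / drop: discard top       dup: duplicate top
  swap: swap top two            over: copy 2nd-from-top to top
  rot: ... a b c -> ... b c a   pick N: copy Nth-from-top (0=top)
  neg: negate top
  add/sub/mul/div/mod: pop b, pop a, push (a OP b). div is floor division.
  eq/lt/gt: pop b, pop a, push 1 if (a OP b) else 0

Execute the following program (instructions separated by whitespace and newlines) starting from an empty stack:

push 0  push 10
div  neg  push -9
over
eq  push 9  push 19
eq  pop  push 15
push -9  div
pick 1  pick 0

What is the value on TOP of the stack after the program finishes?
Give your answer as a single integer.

Answer: 0

Derivation:
After 'push 0': [0]
After 'push 10': [0, 10]
After 'div': [0]
After 'neg': [0]
After 'push -9': [0, -9]
After 'over': [0, -9, 0]
After 'eq': [0, 0]
After 'push 9': [0, 0, 9]
After 'push 19': [0, 0, 9, 19]
After 'eq': [0, 0, 0]
After 'pop': [0, 0]
After 'push 15': [0, 0, 15]
After 'push -9': [0, 0, 15, -9]
After 'div': [0, 0, -2]
After 'pick 1': [0, 0, -2, 0]
After 'pick 0': [0, 0, -2, 0, 0]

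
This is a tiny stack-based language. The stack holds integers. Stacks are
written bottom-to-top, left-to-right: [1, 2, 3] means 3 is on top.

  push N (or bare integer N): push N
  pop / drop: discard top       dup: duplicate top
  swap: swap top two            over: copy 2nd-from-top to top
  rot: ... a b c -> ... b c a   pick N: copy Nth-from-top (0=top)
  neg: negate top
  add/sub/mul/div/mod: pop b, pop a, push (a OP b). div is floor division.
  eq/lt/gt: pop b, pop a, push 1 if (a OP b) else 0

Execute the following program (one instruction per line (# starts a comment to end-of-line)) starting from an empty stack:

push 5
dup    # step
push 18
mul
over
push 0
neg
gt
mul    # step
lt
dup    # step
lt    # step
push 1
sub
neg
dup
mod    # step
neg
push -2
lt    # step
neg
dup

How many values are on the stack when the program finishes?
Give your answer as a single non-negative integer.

Answer: 2

Derivation:
After 'push 5': stack = [5] (depth 1)
After 'dup': stack = [5, 5] (depth 2)
After 'push 18': stack = [5, 5, 18] (depth 3)
After 'mul': stack = [5, 90] (depth 2)
After 'over': stack = [5, 90, 5] (depth 3)
After 'push 0': stack = [5, 90, 5, 0] (depth 4)
After 'neg': stack = [5, 90, 5, 0] (depth 4)
After 'gt': stack = [5, 90, 1] (depth 3)
After 'mul': stack = [5, 90] (depth 2)
After 'lt': stack = [1] (depth 1)
  ...
After 'push 1': stack = [0, 1] (depth 2)
After 'sub': stack = [-1] (depth 1)
After 'neg': stack = [1] (depth 1)
After 'dup': stack = [1, 1] (depth 2)
After 'mod': stack = [0] (depth 1)
After 'neg': stack = [0] (depth 1)
After 'push -2': stack = [0, -2] (depth 2)
After 'lt': stack = [0] (depth 1)
After 'neg': stack = [0] (depth 1)
After 'dup': stack = [0, 0] (depth 2)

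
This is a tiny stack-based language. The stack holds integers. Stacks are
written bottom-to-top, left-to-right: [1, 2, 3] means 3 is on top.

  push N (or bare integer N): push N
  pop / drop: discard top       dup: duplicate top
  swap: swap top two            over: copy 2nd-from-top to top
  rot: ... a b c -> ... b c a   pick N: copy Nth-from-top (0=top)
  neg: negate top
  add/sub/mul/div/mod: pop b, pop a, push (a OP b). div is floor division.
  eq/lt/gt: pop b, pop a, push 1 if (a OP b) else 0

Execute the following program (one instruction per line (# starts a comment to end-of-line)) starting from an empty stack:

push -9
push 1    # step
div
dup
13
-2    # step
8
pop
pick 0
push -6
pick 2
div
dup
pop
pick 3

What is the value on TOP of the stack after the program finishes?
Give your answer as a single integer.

After 'push -9': [-9]
After 'push 1': [-9, 1]
After 'div': [-9]
After 'dup': [-9, -9]
After 'push 13': [-9, -9, 13]
After 'push -2': [-9, -9, 13, -2]
After 'push 8': [-9, -9, 13, -2, 8]
After 'pop': [-9, -9, 13, -2]
After 'pick 0': [-9, -9, 13, -2, -2]
After 'push -6': [-9, -9, 13, -2, -2, -6]
After 'pick 2': [-9, -9, 13, -2, -2, -6, -2]
After 'div': [-9, -9, 13, -2, -2, 3]
After 'dup': [-9, -9, 13, -2, -2, 3, 3]
After 'pop': [-9, -9, 13, -2, -2, 3]
After 'pick 3': [-9, -9, 13, -2, -2, 3, 13]

Answer: 13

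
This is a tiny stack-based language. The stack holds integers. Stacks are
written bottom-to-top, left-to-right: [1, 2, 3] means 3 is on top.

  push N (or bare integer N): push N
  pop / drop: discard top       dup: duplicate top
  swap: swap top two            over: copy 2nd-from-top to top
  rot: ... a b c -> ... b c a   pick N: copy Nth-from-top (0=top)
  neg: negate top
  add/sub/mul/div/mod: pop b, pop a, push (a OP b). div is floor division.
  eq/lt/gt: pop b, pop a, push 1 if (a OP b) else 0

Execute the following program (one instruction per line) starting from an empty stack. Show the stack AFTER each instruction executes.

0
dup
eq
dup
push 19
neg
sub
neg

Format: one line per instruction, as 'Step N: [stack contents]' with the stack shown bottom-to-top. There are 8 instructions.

Step 1: [0]
Step 2: [0, 0]
Step 3: [1]
Step 4: [1, 1]
Step 5: [1, 1, 19]
Step 6: [1, 1, -19]
Step 7: [1, 20]
Step 8: [1, -20]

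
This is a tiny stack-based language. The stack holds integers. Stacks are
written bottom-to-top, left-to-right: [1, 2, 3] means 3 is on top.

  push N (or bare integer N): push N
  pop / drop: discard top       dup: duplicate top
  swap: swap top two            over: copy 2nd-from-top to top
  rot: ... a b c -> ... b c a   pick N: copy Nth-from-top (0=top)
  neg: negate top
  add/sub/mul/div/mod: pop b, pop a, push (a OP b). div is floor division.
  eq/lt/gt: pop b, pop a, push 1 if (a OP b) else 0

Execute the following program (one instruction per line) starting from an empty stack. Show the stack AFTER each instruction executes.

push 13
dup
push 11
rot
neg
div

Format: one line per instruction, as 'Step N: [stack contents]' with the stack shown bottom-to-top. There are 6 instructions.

Step 1: [13]
Step 2: [13, 13]
Step 3: [13, 13, 11]
Step 4: [13, 11, 13]
Step 5: [13, 11, -13]
Step 6: [13, -1]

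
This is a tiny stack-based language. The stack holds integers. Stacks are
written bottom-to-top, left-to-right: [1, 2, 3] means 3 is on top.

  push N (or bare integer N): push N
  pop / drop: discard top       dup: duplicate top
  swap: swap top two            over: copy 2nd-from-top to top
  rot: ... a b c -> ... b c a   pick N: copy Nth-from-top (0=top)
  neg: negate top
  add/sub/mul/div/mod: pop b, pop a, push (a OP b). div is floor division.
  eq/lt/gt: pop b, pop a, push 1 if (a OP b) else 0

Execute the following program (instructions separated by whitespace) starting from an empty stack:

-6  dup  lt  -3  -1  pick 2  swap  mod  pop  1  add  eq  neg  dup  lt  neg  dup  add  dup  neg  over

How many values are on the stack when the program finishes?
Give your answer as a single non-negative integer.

Answer: 3

Derivation:
After 'push -6': stack = [-6] (depth 1)
After 'dup': stack = [-6, -6] (depth 2)
After 'lt': stack = [0] (depth 1)
After 'push -3': stack = [0, -3] (depth 2)
After 'push -1': stack = [0, -3, -1] (depth 3)
After 'pick 2': stack = [0, -3, -1, 0] (depth 4)
After 'swap': stack = [0, -3, 0, -1] (depth 4)
After 'mod': stack = [0, -3, 0] (depth 3)
After 'pop': stack = [0, -3] (depth 2)
After 'push 1': stack = [0, -3, 1] (depth 3)
  ...
After 'eq': stack = [0] (depth 1)
After 'neg': stack = [0] (depth 1)
After 'dup': stack = [0, 0] (depth 2)
After 'lt': stack = [0] (depth 1)
After 'neg': stack = [0] (depth 1)
After 'dup': stack = [0, 0] (depth 2)
After 'add': stack = [0] (depth 1)
After 'dup': stack = [0, 0] (depth 2)
After 'neg': stack = [0, 0] (depth 2)
After 'over': stack = [0, 0, 0] (depth 3)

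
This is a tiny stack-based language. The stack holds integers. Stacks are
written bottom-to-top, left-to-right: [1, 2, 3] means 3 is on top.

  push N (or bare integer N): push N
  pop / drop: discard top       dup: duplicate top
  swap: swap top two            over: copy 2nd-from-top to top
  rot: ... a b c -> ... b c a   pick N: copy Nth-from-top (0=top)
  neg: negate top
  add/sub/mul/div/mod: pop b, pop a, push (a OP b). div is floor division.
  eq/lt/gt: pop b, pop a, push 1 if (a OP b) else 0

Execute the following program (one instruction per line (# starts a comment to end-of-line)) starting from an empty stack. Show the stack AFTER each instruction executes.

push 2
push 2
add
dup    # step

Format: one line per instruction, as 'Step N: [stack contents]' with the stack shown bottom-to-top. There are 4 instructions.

Step 1: [2]
Step 2: [2, 2]
Step 3: [4]
Step 4: [4, 4]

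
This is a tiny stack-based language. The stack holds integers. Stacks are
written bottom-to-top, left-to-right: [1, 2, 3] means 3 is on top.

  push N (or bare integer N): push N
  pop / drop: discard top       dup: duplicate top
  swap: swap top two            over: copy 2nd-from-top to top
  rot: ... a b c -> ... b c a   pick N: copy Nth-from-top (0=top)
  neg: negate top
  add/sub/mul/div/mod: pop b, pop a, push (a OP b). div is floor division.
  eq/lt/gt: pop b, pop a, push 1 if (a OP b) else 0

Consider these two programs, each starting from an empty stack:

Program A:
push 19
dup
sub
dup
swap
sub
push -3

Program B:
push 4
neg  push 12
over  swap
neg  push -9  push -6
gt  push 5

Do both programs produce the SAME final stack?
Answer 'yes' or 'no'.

Program A trace:
  After 'push 19': [19]
  After 'dup': [19, 19]
  After 'sub': [0]
  After 'dup': [0, 0]
  After 'swap': [0, 0]
  After 'sub': [0]
  After 'push -3': [0, -3]
Program A final stack: [0, -3]

Program B trace:
  After 'push 4': [4]
  After 'neg': [-4]
  After 'push 12': [-4, 12]
  After 'over': [-4, 12, -4]
  After 'swap': [-4, -4, 12]
  After 'neg': [-4, -4, -12]
  After 'push -9': [-4, -4, -12, -9]
  After 'push -6': [-4, -4, -12, -9, -6]
  After 'gt': [-4, -4, -12, 0]
  After 'push 5': [-4, -4, -12, 0, 5]
Program B final stack: [-4, -4, -12, 0, 5]
Same: no

Answer: no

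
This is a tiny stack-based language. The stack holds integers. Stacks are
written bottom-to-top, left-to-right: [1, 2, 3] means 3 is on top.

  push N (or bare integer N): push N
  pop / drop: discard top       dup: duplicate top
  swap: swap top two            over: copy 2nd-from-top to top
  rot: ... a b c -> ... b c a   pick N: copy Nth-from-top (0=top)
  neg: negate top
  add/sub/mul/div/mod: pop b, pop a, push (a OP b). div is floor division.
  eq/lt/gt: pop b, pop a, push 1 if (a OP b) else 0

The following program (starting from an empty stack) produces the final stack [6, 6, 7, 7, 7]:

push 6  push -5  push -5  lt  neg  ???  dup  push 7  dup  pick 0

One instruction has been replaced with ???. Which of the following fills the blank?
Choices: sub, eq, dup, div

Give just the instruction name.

Answer: sub

Derivation:
Stack before ???: [6, 0]
Stack after ???:  [6]
Checking each choice:
  sub: MATCH
  eq: produces [0, 0, 7, 7, 7]
  dup: produces [6, 0, 0, 0, 7, 7, 7]
  div: division by zero


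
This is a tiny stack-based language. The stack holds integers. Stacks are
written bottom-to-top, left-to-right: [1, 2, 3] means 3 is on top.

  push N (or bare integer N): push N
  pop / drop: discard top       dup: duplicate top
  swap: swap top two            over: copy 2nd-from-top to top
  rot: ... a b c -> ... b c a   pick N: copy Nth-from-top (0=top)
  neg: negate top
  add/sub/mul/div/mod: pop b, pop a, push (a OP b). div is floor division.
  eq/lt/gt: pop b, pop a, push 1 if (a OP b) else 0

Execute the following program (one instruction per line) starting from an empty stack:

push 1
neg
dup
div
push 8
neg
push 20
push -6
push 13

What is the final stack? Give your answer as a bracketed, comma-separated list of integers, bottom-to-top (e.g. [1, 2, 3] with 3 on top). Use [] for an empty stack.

Answer: [1, -8, 20, -6, 13]

Derivation:
After 'push 1': [1]
After 'neg': [-1]
After 'dup': [-1, -1]
After 'div': [1]
After 'push 8': [1, 8]
After 'neg': [1, -8]
After 'push 20': [1, -8, 20]
After 'push -6': [1, -8, 20, -6]
After 'push 13': [1, -8, 20, -6, 13]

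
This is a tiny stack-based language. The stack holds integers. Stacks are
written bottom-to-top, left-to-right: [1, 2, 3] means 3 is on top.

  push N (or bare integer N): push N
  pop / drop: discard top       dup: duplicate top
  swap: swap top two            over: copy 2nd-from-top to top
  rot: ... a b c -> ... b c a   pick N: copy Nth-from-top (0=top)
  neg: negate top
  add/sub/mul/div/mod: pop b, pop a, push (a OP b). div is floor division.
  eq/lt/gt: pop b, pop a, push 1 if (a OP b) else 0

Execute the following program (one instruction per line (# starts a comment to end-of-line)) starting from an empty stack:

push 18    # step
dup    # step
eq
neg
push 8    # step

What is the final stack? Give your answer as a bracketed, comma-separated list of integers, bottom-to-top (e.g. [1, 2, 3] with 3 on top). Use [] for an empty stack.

Answer: [-1, 8]

Derivation:
After 'push 18': [18]
After 'dup': [18, 18]
After 'eq': [1]
After 'neg': [-1]
After 'push 8': [-1, 8]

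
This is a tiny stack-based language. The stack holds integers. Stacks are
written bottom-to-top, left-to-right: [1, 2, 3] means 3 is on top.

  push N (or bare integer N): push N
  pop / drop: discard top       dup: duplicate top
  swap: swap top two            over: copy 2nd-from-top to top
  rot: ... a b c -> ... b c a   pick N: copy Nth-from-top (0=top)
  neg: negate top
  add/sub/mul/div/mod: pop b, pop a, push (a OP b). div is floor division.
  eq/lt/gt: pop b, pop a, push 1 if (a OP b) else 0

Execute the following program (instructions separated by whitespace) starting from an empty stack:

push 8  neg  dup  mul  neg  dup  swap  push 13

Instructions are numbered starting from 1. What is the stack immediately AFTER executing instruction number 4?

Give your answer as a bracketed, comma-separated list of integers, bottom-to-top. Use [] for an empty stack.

Step 1 ('push 8'): [8]
Step 2 ('neg'): [-8]
Step 3 ('dup'): [-8, -8]
Step 4 ('mul'): [64]

Answer: [64]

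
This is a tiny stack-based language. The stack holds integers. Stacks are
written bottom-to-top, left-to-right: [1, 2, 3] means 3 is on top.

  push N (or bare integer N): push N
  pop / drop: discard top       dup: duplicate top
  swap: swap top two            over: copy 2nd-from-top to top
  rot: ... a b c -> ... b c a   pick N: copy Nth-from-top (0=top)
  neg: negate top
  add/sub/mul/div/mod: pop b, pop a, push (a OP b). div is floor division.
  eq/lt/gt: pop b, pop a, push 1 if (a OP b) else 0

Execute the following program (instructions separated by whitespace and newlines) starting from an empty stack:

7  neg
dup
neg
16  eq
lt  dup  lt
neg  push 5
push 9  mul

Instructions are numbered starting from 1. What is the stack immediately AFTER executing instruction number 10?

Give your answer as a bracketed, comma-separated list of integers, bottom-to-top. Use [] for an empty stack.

Step 1 ('7'): [7]
Step 2 ('neg'): [-7]
Step 3 ('dup'): [-7, -7]
Step 4 ('neg'): [-7, 7]
Step 5 ('16'): [-7, 7, 16]
Step 6 ('eq'): [-7, 0]
Step 7 ('lt'): [1]
Step 8 ('dup'): [1, 1]
Step 9 ('lt'): [0]
Step 10 ('neg'): [0]

Answer: [0]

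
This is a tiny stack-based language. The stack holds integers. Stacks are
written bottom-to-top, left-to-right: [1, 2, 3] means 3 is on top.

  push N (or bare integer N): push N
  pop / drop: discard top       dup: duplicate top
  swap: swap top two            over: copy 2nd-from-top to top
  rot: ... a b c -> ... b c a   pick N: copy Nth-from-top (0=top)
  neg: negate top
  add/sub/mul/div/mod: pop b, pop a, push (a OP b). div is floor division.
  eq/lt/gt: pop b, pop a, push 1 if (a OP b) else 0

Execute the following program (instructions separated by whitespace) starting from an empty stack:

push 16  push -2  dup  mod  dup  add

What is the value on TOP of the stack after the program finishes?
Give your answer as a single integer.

Answer: 0

Derivation:
After 'push 16': [16]
After 'push -2': [16, -2]
After 'dup': [16, -2, -2]
After 'mod': [16, 0]
After 'dup': [16, 0, 0]
After 'add': [16, 0]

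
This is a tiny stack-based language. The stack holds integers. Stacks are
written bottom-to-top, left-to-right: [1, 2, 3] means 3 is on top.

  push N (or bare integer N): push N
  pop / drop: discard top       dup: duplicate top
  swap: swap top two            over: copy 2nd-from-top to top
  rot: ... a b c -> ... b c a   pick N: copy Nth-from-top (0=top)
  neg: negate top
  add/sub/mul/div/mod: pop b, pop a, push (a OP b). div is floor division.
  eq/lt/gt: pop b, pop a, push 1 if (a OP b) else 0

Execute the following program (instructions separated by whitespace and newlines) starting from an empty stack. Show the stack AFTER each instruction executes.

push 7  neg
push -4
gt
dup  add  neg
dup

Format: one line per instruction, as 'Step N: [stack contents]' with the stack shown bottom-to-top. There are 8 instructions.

Step 1: [7]
Step 2: [-7]
Step 3: [-7, -4]
Step 4: [0]
Step 5: [0, 0]
Step 6: [0]
Step 7: [0]
Step 8: [0, 0]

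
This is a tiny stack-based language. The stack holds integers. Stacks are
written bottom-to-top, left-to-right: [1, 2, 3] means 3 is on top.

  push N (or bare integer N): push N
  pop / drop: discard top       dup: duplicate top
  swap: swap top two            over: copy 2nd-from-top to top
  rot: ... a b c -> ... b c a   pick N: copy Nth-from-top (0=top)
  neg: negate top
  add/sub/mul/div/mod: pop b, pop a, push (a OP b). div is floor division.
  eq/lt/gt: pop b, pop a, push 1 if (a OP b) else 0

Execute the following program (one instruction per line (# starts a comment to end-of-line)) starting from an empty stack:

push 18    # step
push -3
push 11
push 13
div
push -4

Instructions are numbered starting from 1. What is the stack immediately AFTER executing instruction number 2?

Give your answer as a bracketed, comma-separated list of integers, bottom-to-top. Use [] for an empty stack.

Step 1 ('push 18'): [18]
Step 2 ('push -3'): [18, -3]

Answer: [18, -3]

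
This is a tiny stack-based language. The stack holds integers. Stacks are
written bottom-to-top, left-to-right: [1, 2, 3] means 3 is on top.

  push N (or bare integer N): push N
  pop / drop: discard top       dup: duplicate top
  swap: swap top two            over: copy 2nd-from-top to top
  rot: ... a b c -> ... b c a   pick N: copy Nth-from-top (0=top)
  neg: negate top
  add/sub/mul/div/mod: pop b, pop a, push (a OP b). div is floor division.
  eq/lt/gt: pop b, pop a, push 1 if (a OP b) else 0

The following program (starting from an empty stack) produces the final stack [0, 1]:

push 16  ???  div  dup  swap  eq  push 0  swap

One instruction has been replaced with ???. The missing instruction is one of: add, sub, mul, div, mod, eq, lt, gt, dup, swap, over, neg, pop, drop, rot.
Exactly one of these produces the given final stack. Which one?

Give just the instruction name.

Answer: dup

Derivation:
Stack before ???: [16]
Stack after ???:  [16, 16]
The instruction that transforms [16] -> [16, 16] is: dup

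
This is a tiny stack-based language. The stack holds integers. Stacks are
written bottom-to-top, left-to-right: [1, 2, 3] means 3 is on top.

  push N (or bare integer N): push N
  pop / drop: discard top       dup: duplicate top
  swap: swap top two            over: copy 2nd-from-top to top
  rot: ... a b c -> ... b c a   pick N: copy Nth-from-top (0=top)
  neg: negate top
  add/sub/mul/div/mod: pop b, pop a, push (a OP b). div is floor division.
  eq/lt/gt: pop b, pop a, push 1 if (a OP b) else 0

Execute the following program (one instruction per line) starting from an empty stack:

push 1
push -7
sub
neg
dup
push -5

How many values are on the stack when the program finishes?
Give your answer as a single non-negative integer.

After 'push 1': stack = [1] (depth 1)
After 'push -7': stack = [1, -7] (depth 2)
After 'sub': stack = [8] (depth 1)
After 'neg': stack = [-8] (depth 1)
After 'dup': stack = [-8, -8] (depth 2)
After 'push -5': stack = [-8, -8, -5] (depth 3)

Answer: 3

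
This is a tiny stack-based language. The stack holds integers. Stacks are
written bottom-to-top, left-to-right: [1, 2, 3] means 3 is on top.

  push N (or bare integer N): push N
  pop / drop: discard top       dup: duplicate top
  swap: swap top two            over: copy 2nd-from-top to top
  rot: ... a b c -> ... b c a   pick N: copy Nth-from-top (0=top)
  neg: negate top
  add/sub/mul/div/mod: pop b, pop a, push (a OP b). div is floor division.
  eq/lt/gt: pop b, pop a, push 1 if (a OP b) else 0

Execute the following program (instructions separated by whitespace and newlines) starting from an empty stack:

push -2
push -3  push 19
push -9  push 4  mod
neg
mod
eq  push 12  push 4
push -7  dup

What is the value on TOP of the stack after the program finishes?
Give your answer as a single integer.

Answer: -7

Derivation:
After 'push -2': [-2]
After 'push -3': [-2, -3]
After 'push 19': [-2, -3, 19]
After 'push -9': [-2, -3, 19, -9]
After 'push 4': [-2, -3, 19, -9, 4]
After 'mod': [-2, -3, 19, 3]
After 'neg': [-2, -3, 19, -3]
After 'mod': [-2, -3, -2]
After 'eq': [-2, 0]
After 'push 12': [-2, 0, 12]
After 'push 4': [-2, 0, 12, 4]
After 'push -7': [-2, 0, 12, 4, -7]
After 'dup': [-2, 0, 12, 4, -7, -7]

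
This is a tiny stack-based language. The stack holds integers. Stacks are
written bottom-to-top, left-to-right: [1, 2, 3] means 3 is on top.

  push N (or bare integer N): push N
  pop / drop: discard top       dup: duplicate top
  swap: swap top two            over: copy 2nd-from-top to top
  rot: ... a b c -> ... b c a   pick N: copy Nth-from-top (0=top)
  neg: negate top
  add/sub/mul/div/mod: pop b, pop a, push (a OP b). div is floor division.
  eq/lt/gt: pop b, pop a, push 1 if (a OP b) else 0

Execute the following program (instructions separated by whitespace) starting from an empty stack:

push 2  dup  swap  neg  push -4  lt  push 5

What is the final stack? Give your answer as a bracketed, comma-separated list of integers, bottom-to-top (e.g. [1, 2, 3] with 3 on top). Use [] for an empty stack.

After 'push 2': [2]
After 'dup': [2, 2]
After 'swap': [2, 2]
After 'neg': [2, -2]
After 'push -4': [2, -2, -4]
After 'lt': [2, 0]
After 'push 5': [2, 0, 5]

Answer: [2, 0, 5]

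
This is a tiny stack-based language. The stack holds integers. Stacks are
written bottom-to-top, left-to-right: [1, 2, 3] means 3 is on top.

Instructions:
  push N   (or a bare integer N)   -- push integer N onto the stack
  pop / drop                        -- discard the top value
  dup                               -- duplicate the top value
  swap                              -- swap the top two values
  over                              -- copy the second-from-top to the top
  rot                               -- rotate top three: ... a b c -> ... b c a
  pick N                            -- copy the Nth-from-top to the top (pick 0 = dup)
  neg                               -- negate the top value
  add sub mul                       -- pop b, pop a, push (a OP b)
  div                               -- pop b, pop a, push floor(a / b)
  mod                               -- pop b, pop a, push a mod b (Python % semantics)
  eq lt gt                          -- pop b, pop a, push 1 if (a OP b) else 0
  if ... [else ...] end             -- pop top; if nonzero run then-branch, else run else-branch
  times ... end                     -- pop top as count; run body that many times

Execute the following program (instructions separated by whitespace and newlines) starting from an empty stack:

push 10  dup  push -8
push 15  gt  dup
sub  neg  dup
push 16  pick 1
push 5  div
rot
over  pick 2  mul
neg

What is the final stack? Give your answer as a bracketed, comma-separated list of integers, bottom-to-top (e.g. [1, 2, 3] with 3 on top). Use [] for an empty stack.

Answer: [10, 10, 0, 16, 0, 0, 0]

Derivation:
After 'push 10': [10]
After 'dup': [10, 10]
After 'push -8': [10, 10, -8]
After 'push 15': [10, 10, -8, 15]
After 'gt': [10, 10, 0]
After 'dup': [10, 10, 0, 0]
After 'sub': [10, 10, 0]
After 'neg': [10, 10, 0]
After 'dup': [10, 10, 0, 0]
After 'push 16': [10, 10, 0, 0, 16]
After 'pick 1': [10, 10, 0, 0, 16, 0]
After 'push 5': [10, 10, 0, 0, 16, 0, 5]
After 'div': [10, 10, 0, 0, 16, 0]
After 'rot': [10, 10, 0, 16, 0, 0]
After 'over': [10, 10, 0, 16, 0, 0, 0]
After 'pick 2': [10, 10, 0, 16, 0, 0, 0, 0]
After 'mul': [10, 10, 0, 16, 0, 0, 0]
After 'neg': [10, 10, 0, 16, 0, 0, 0]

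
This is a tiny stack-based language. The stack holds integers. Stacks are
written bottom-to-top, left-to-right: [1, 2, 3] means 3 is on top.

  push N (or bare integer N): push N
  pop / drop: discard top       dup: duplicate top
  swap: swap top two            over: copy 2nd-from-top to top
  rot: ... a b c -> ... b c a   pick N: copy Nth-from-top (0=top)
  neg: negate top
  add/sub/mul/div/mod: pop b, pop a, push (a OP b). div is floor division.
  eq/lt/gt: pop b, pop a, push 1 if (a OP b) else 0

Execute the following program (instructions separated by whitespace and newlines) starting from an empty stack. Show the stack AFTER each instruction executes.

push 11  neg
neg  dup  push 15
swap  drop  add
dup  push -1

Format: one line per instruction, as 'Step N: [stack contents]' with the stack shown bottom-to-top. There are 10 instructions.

Step 1: [11]
Step 2: [-11]
Step 3: [11]
Step 4: [11, 11]
Step 5: [11, 11, 15]
Step 6: [11, 15, 11]
Step 7: [11, 15]
Step 8: [26]
Step 9: [26, 26]
Step 10: [26, 26, -1]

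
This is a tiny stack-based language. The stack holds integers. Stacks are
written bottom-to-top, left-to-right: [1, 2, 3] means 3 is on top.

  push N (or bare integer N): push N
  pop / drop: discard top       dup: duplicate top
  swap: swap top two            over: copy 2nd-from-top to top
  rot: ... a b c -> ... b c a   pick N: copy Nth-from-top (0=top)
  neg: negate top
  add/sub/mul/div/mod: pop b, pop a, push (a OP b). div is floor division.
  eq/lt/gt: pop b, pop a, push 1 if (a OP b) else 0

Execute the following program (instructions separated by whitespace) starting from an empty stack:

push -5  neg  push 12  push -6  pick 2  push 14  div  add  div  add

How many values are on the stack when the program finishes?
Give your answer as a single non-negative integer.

After 'push -5': stack = [-5] (depth 1)
After 'neg': stack = [5] (depth 1)
After 'push 12': stack = [5, 12] (depth 2)
After 'push -6': stack = [5, 12, -6] (depth 3)
After 'pick 2': stack = [5, 12, -6, 5] (depth 4)
After 'push 14': stack = [5, 12, -6, 5, 14] (depth 5)
After 'div': stack = [5, 12, -6, 0] (depth 4)
After 'add': stack = [5, 12, -6] (depth 3)
After 'div': stack = [5, -2] (depth 2)
After 'add': stack = [3] (depth 1)

Answer: 1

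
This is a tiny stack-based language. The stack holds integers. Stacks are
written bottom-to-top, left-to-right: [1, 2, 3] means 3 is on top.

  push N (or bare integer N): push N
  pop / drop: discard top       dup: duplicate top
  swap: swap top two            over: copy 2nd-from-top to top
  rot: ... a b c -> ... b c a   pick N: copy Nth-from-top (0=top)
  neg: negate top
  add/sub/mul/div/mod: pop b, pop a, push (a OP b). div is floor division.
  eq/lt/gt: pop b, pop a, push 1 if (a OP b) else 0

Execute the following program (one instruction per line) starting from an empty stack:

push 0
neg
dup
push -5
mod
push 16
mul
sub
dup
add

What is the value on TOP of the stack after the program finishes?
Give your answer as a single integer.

Answer: 0

Derivation:
After 'push 0': [0]
After 'neg': [0]
After 'dup': [0, 0]
After 'push -5': [0, 0, -5]
After 'mod': [0, 0]
After 'push 16': [0, 0, 16]
After 'mul': [0, 0]
After 'sub': [0]
After 'dup': [0, 0]
After 'add': [0]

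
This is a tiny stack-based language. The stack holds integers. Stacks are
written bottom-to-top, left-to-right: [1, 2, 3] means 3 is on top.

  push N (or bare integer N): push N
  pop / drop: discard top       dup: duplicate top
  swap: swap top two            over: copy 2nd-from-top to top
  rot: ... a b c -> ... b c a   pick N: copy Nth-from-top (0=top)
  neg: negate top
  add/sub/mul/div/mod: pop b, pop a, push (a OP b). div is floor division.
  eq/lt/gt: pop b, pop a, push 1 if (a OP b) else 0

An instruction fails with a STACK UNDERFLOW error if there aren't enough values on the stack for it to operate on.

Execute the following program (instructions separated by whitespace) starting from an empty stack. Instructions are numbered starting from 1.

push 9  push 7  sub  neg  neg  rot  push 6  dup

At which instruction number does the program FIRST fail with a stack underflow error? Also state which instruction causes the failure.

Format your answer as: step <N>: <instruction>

Answer: step 6: rot

Derivation:
Step 1 ('push 9'): stack = [9], depth = 1
Step 2 ('push 7'): stack = [9, 7], depth = 2
Step 3 ('sub'): stack = [2], depth = 1
Step 4 ('neg'): stack = [-2], depth = 1
Step 5 ('neg'): stack = [2], depth = 1
Step 6 ('rot'): needs 3 value(s) but depth is 1 — STACK UNDERFLOW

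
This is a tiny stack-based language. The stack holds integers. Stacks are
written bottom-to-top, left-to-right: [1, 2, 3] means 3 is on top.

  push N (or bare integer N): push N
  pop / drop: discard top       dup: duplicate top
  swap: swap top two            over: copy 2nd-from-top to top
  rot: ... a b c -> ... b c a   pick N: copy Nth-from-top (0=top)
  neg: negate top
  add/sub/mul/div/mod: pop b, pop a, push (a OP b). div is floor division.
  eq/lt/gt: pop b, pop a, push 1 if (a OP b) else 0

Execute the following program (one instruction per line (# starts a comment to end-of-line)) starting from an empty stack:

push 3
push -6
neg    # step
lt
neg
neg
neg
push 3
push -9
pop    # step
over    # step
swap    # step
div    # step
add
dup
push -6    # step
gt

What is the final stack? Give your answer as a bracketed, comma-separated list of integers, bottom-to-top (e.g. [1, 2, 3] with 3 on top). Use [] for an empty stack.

After 'push 3': [3]
After 'push -6': [3, -6]
After 'neg': [3, 6]
After 'lt': [1]
After 'neg': [-1]
After 'neg': [1]
After 'neg': [-1]
After 'push 3': [-1, 3]
After 'push -9': [-1, 3, -9]
After 'pop': [-1, 3]
After 'over': [-1, 3, -1]
After 'swap': [-1, -1, 3]
After 'div': [-1, -1]
After 'add': [-2]
After 'dup': [-2, -2]
After 'push -6': [-2, -2, -6]
After 'gt': [-2, 1]

Answer: [-2, 1]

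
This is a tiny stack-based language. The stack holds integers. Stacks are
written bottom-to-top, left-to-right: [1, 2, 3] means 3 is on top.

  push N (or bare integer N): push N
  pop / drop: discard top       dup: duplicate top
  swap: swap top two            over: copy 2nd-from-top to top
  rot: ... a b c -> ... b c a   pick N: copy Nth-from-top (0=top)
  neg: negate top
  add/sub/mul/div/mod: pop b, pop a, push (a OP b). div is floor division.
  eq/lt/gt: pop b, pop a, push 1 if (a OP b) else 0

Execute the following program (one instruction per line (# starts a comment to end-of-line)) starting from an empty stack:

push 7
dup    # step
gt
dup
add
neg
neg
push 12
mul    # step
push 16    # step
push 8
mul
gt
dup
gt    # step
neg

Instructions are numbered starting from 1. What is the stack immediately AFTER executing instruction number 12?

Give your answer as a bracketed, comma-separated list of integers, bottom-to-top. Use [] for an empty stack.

Answer: [0, 128]

Derivation:
Step 1 ('push 7'): [7]
Step 2 ('dup'): [7, 7]
Step 3 ('gt'): [0]
Step 4 ('dup'): [0, 0]
Step 5 ('add'): [0]
Step 6 ('neg'): [0]
Step 7 ('neg'): [0]
Step 8 ('push 12'): [0, 12]
Step 9 ('mul'): [0]
Step 10 ('push 16'): [0, 16]
Step 11 ('push 8'): [0, 16, 8]
Step 12 ('mul'): [0, 128]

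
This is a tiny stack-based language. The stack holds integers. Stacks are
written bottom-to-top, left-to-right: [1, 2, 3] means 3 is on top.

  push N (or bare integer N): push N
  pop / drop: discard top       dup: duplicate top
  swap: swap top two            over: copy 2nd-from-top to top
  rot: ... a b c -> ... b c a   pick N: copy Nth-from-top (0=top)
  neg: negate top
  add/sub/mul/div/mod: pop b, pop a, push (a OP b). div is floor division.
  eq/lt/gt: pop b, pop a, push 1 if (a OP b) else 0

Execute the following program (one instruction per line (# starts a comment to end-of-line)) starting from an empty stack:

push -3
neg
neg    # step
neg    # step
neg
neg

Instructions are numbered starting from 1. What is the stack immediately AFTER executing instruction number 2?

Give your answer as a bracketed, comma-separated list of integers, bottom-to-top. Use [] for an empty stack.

Answer: [3]

Derivation:
Step 1 ('push -3'): [-3]
Step 2 ('neg'): [3]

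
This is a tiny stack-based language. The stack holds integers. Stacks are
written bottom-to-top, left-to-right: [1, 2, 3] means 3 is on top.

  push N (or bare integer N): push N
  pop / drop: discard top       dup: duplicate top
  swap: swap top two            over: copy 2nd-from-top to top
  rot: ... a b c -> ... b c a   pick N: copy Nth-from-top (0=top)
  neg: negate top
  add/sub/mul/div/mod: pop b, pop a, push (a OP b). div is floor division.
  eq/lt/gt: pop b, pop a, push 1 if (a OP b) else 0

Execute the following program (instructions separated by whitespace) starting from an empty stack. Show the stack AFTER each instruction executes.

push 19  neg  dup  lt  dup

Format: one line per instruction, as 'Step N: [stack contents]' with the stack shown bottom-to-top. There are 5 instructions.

Step 1: [19]
Step 2: [-19]
Step 3: [-19, -19]
Step 4: [0]
Step 5: [0, 0]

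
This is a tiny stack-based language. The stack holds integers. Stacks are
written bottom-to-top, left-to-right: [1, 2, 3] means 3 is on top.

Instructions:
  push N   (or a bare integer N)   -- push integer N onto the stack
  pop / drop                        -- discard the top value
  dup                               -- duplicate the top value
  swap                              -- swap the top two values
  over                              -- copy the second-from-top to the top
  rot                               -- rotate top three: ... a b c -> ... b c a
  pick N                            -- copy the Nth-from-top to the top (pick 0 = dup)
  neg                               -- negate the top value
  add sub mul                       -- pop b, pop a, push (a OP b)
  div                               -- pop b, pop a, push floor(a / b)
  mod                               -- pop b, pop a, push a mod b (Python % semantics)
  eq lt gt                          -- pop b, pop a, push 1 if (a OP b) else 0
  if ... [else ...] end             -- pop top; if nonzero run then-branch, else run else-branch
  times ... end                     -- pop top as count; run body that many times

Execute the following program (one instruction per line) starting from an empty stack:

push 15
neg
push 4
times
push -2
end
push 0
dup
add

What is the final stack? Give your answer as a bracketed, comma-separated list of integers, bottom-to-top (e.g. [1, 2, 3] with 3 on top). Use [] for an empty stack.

After 'push 15': [15]
After 'neg': [-15]
After 'push 4': [-15, 4]
After 'times': [-15]
After 'push -2': [-15, -2]
After 'push -2': [-15, -2, -2]
After 'push -2': [-15, -2, -2, -2]
After 'push -2': [-15, -2, -2, -2, -2]
After 'push 0': [-15, -2, -2, -2, -2, 0]
After 'dup': [-15, -2, -2, -2, -2, 0, 0]
After 'add': [-15, -2, -2, -2, -2, 0]

Answer: [-15, -2, -2, -2, -2, 0]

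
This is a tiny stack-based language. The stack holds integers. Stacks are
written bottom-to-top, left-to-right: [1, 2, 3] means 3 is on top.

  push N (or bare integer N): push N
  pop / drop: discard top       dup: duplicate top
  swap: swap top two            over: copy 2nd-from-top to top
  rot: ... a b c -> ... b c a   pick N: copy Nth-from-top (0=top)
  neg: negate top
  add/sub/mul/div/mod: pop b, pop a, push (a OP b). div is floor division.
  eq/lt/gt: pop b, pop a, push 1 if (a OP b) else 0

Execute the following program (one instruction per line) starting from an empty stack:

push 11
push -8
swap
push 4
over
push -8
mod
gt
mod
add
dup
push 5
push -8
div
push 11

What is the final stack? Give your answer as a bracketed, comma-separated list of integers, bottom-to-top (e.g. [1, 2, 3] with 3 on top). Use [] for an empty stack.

Answer: [-8, -8, -1, 11]

Derivation:
After 'push 11': [11]
After 'push -8': [11, -8]
After 'swap': [-8, 11]
After 'push 4': [-8, 11, 4]
After 'over': [-8, 11, 4, 11]
After 'push -8': [-8, 11, 4, 11, -8]
After 'mod': [-8, 11, 4, -5]
After 'gt': [-8, 11, 1]
After 'mod': [-8, 0]
After 'add': [-8]
After 'dup': [-8, -8]
After 'push 5': [-8, -8, 5]
After 'push -8': [-8, -8, 5, -8]
After 'div': [-8, -8, -1]
After 'push 11': [-8, -8, -1, 11]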